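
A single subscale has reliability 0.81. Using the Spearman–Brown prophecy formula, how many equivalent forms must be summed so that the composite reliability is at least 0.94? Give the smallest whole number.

k ≥ ρ*(1−ρ₁)/(ρ₁(1−ρ*)) = 0.94·0.19 / (0.81·0.06) = 3.675.
Smallest integer k = 4.

4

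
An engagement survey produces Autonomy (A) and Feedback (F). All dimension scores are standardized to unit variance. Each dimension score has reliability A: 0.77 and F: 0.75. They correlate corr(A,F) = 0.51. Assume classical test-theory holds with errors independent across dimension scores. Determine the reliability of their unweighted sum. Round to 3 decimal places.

0.841

Var(A+F) = 2 + 2·[0.51] = 2 + 1.02 = 3.02.
With uncorrelated errors the cross-covariances are all true-score covariance, so they carry over unchanged; only the diagonal terms shrink to ρᵢσᵢ².
True-score variance = [0.77 + 0.75] + 1.02 = 1.52 + 1.02 = 2.54.
Reliability = 2.54 / 3.02 = 0.841.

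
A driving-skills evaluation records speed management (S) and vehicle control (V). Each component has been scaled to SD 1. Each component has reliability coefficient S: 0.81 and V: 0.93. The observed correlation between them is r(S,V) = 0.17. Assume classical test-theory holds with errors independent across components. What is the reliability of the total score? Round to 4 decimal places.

0.8889

Var(S+V) = 2 + 2·[0.17] = 2 + 0.34 = 2.34.
With uncorrelated errors the cross-covariances are all true-score covariance, so they carry over unchanged; only the diagonal terms shrink to ρᵢσᵢ².
True-score variance = [0.81 + 0.93] + 0.34 = 1.74 + 0.34 = 2.08.
Reliability = 2.08 / 2.34 = 0.8889.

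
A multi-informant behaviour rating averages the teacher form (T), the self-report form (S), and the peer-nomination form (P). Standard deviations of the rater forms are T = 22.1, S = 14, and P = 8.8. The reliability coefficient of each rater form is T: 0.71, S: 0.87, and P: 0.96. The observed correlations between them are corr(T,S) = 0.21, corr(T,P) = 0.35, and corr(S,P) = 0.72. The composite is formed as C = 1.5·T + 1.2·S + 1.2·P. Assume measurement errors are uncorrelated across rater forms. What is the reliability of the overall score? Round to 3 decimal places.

Var(C) = 1.5²·22.1² + 1.2²·14² + 1.2²·8.8² + 2·[1.8·22.1·14·0.21 + 1.8·22.1·8.8·0.35 + 1.44·14·8.8·0.72] = 1492.68 + 734.419 = 2227.09.
Under uncorrelated errors the observed covariances equal the true-score covariances, so only the own-variance terms attenuate.
True-score variance = [1.5²·22.1²·0.71 + 1.2²·14²·0.87 + 1.2²·8.8²·0.96] + 734.419 = 1132.84 + 734.419 = 1867.26.
Reliability = 1867.26 / 2227.09 = 0.838.

0.838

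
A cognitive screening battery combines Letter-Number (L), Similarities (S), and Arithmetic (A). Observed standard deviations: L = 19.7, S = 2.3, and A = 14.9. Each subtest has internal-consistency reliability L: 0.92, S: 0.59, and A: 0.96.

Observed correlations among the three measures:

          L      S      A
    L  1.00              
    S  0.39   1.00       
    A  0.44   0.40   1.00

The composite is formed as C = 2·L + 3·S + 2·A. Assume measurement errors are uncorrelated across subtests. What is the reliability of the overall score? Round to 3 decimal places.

Var(C) = 2²·19.7² + 3²·2.3² + 2²·14.9² + 2·[6·19.7·2.3·0.39 + 4·19.7·14.9·0.44 + 6·2.3·14.9·0.40] = 2488.01 + 1409.77 = 3897.78.
With uncorrelated errors the cross-covariances are all true-score covariance, so they carry over unchanged; only the diagonal terms shrink to ρᵢσᵢ².
True-score variance = [2²·19.7²·0.92 + 3²·2.3²·0.59 + 2²·14.9²·0.96] + 1409.77 = 2308.78 + 1409.77 = 3718.55.
Reliability = 3718.55 / 3897.78 = 0.954.

0.954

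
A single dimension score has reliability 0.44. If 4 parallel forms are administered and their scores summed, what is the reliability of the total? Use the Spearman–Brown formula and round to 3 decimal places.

0.759

ρ_k = kρ / (1 + (k−1)ρ) = 4·0.44 / (1 + 3·0.44) = 1.760 / 2.320 = 0.759.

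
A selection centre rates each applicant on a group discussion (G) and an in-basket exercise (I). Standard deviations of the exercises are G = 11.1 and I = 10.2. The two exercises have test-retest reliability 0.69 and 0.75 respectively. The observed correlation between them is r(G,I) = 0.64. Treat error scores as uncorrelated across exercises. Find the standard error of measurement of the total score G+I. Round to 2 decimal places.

8.01

Var(total) = 227.25 + 144.922 = 372.172.
True-score variance = 163.045 + 144.922 = 307.966, so reliability = 0.8275.
Error variance = 372.172 − 307.966 = 64.2051; SEM = √64.2051 = 8.01.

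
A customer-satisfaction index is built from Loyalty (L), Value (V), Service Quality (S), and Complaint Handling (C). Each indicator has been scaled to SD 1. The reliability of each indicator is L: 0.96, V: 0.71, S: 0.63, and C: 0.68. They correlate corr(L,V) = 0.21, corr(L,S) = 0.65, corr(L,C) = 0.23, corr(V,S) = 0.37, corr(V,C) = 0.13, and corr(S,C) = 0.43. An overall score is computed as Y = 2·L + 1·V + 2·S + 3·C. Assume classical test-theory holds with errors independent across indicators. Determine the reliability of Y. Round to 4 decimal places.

Var(Y) = 2² + 1 + 2² + 3² + 2·[2·0.21 + 4·0.65 + 6·0.23 + 2·0.37 + 3·0.13 + 6·0.43] = 18 + 16.22 = 34.22.
Because errors are independent across components, Cov(Tᵢ,Tⱼ) = Cov(Xᵢ,Xⱼ); the off-diagonal part of the true-score variance is the same as above.
True-score variance = [2²·0.96 + 0.71 + 2²·0.63 + 3²·0.68] + 16.22 = 13.19 + 16.22 = 29.41.
Reliability = 29.41 / 34.22 = 0.8594.

0.8594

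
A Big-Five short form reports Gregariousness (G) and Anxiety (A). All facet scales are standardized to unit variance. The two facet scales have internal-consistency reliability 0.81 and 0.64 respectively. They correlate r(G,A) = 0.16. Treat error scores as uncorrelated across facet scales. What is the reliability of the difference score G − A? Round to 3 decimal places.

Var(G−A) = 1 + 1 − 2·0.16 = 2 − 0.32 = 1.68.
Under uncorrelated errors the observed covariances equal the true-score covariances, so only the own-variance terms attenuate.
True-score variance = [0.81 + 0.64] − 0.32 = 1.45 − 0.32 = 1.13.
Reliability = 1.13 / 1.68 = 0.673.

0.673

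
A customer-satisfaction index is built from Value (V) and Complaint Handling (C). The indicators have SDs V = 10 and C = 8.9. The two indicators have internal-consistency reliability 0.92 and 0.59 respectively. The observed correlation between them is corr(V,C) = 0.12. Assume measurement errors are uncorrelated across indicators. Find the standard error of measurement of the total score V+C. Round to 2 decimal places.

Var(total) = 179.21 + 21.36 = 200.57.
True-score variance = 138.734 + 21.36 = 160.094, so reliability = 0.7982.
Error variance = 200.57 − 160.094 = 40.4761; SEM = √40.4761 = 6.36.

6.36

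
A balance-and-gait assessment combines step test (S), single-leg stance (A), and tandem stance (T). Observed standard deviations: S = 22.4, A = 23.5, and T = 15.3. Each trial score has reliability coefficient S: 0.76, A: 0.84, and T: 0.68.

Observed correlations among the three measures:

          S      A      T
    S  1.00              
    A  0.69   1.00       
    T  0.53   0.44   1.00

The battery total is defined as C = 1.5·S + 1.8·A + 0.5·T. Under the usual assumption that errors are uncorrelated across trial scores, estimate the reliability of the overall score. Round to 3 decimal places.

Var(C) = 1.5²·22.4² + 1.8²·23.5² + 0.5²·15.3² + 2·[2.7·22.4·23.5·0.69 + 0.75·22.4·15.3·0.53 + 0.9·23.5·15.3·0.44] = 2976.77 + 2518.59 = 5495.36.
Because errors are independent across components, Cov(Tᵢ,Tⱼ) = Cov(Xᵢ,Xⱼ); the off-diagonal part of the true-score variance is the same as above.
True-score variance = [1.5²·22.4²·0.76 + 1.8²·23.5²·0.84 + 0.5²·15.3²·0.68] + 2518.59 = 2400.81 + 2518.59 = 4919.4.
Reliability = 4919.4 / 5495.36 = 0.895.

0.895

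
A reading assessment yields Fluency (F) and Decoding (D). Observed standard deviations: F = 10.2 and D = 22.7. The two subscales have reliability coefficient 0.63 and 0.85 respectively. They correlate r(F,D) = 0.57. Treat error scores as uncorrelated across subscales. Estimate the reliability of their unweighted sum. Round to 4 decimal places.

0.8689

Var(F+D) = 10.2² + 22.7² + 2·[10.2·22.7·0.57] = 619.33 + 263.956 = 883.286.
With uncorrelated errors the cross-covariances are all true-score covariance, so they carry over unchanged; only the diagonal terms shrink to ρᵢσᵢ².
True-score variance = [10.2²·0.63 + 22.7²·0.85] + 263.956 = 503.542 + 263.956 = 767.497.
Reliability = 767.497 / 883.286 = 0.8689.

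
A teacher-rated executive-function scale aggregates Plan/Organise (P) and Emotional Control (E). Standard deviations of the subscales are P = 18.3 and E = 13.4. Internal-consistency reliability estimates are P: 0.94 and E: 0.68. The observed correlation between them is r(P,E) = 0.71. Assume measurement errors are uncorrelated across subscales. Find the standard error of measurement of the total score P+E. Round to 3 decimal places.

Var(total) = 514.45 + 348.212 = 862.662.
True-score variance = 436.897 + 348.212 = 785.11, so reliability = 0.9101.
Error variance = 862.662 − 785.11 = 77.5526; SEM = √77.5526 = 8.806.

8.806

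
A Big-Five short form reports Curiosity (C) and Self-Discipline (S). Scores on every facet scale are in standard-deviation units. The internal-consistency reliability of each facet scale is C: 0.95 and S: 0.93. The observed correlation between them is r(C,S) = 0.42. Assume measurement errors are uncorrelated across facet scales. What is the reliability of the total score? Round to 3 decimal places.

Var(C+S) = 2 + 2·[0.42] = 2 + 0.84 = 2.84.
With uncorrelated errors the cross-covariances are all true-score covariance, so they carry over unchanged; only the diagonal terms shrink to ρᵢσᵢ².
True-score variance = [0.95 + 0.93] + 0.84 = 1.88 + 0.84 = 2.72.
Reliability = 2.72 / 2.84 = 0.958.

0.958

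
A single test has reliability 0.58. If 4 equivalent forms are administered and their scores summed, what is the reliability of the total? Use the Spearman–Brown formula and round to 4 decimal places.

0.8467

ρ_k = kρ / (1 + (k−1)ρ) = 4·0.58 / (1 + 3·0.58) = 2.320 / 2.740 = 0.8467.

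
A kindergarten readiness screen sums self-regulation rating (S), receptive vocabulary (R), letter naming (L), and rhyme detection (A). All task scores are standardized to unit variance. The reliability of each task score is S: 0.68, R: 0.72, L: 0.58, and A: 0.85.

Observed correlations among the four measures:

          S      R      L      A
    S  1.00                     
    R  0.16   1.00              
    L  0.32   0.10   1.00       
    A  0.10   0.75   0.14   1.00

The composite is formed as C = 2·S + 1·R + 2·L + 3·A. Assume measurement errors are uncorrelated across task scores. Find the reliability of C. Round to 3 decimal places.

0.842

Var(C) = 2² + 1 + 2² + 3² + 2·[2·0.16 + 4·0.32 + 6·0.10 + 2·0.10 + 3·0.75 + 6·0.14] = 18 + 10.98 = 28.98.
Under uncorrelated errors the observed covariances equal the true-score covariances, so only the own-variance terms attenuate.
True-score variance = [2²·0.68 + 0.72 + 2²·0.58 + 3²·0.85] + 10.98 = 13.41 + 10.98 = 24.39.
Reliability = 24.39 / 28.98 = 0.842.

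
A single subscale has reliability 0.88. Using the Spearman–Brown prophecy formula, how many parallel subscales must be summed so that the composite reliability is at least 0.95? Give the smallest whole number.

k ≥ ρ*(1−ρ₁)/(ρ₁(1−ρ*)) = 0.95·0.12 / (0.88·0.05) = 2.591.
Smallest integer k = 3.

3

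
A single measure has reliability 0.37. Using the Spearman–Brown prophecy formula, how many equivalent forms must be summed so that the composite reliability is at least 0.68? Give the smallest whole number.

4

k ≥ ρ*(1−ρ₁)/(ρ₁(1−ρ*)) = 0.68·0.63 / (0.37·0.32) = 3.618.
Smallest integer k = 4.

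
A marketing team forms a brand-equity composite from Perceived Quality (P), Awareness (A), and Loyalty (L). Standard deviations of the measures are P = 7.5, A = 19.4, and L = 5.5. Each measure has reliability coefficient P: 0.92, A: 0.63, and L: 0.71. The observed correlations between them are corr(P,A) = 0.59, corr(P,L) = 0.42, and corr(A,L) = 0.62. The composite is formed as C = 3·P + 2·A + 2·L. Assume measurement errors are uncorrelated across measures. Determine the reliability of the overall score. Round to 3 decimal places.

0.838

Var(C) = 3²·7.5² + 2²·19.4² + 2²·5.5² + 2·[6·7.5·19.4·0.59 + 6·7.5·5.5·0.42 + 4·19.4·5.5·0.62] = 2132.69 + 1767.27 = 3899.96.
Because errors are independent across components, Cov(Tᵢ,Tⱼ) = Cov(Xᵢ,Xⱼ); the off-diagonal part of the true-score variance is the same as above.
True-score variance = [3²·7.5²·0.92 + 2²·19.4²·0.63 + 2²·5.5²·0.71] + 1767.27 = 1500.09 + 1767.27 = 3267.36.
Reliability = 3267.36 / 3899.96 = 0.838.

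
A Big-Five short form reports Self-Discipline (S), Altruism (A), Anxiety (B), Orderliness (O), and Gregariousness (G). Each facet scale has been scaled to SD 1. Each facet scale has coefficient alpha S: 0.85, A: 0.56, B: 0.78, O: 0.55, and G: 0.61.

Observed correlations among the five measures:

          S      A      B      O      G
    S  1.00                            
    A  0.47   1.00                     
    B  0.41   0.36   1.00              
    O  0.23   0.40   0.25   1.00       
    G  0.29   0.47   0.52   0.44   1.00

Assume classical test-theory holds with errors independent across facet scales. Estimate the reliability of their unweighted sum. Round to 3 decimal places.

Var(S+A+B+O+G) = 5 + 2·[0.47 + 0.41 + 0.23 + 0.29 + 0.36 + 0.40 + 0.47 + 0.25 + 0.52 + 0.44] = 5 + 7.68 = 12.68.
Under uncorrelated errors the observed covariances equal the true-score covariances, so only the own-variance terms attenuate.
True-score variance = [0.85 + 0.56 + 0.78 + 0.55 + 0.61] + 7.68 = 3.35 + 7.68 = 11.03.
Reliability = 11.03 / 12.68 = 0.870.

0.870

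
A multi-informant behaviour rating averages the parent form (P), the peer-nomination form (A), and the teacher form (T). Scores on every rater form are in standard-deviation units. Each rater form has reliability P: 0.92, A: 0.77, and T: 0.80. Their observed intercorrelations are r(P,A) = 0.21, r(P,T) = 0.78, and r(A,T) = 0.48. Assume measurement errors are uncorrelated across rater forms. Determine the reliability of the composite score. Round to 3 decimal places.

Var(P+A+T) = 3 + 2·[0.21 + 0.78 + 0.48] = 3 + 2.94 = 5.94.
With uncorrelated errors the cross-covariances are all true-score covariance, so they carry over unchanged; only the diagonal terms shrink to ρᵢσᵢ².
True-score variance = [0.92 + 0.77 + 0.80] + 2.94 = 2.49 + 2.94 = 5.43.
Reliability = 5.43 / 5.94 = 0.914.

0.914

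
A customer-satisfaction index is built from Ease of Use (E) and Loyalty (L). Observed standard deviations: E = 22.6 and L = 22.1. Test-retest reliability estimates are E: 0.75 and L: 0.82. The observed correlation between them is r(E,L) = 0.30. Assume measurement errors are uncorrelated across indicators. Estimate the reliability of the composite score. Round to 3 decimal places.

Var(E+L) = 22.6² + 22.1² + 2·[22.6·22.1·0.30] = 999.17 + 299.676 = 1298.85.
Under uncorrelated errors the observed covariances equal the true-score covariances, so only the own-variance terms attenuate.
True-score variance = [22.6²·0.75 + 22.1²·0.82] + 299.676 = 783.566 + 299.676 = 1083.24.
Reliability = 1083.24 / 1298.85 = 0.834.

0.834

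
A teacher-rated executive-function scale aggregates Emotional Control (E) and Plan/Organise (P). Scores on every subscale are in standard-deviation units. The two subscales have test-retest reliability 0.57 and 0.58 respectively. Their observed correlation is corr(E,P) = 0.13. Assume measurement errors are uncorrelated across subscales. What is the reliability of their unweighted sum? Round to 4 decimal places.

Var(E+P) = 2 + 2·[0.13] = 2 + 0.26 = 2.26.
Because errors are independent across components, Cov(Tᵢ,Tⱼ) = Cov(Xᵢ,Xⱼ); the off-diagonal part of the true-score variance is the same as above.
True-score variance = [0.57 + 0.58] + 0.26 = 1.15 + 0.26 = 1.41.
Reliability = 1.41 / 2.26 = 0.6239.

0.6239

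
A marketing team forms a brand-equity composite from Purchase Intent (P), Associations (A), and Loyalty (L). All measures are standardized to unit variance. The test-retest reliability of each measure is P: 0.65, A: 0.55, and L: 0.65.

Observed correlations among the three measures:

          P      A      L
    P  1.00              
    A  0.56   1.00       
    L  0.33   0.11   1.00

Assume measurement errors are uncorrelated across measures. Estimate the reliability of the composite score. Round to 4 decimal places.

0.7700

Var(P+A+L) = 3 + 2·[0.56 + 0.33 + 0.11] = 3 + 2 = 5.
With uncorrelated errors the cross-covariances are all true-score covariance, so they carry over unchanged; only the diagonal terms shrink to ρᵢσᵢ².
True-score variance = [0.65 + 0.55 + 0.65] + 2 = 1.85 + 2 = 3.85.
Reliability = 3.85 / 5 = 0.7700.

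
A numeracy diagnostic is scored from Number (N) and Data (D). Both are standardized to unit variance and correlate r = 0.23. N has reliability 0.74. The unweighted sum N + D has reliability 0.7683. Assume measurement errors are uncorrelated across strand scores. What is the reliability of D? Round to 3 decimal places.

Var(N+D) = 2 + 2·0.23 = 2.460.
True-score variance = ρ_N + ρ_D + 2·0.23, so 0.7683 = (0.74 + ρ_D + 0.46) / 2.460.
ρ_D = 0.7683·2.460 − 0.74 − 0.46 = 0.690.

0.690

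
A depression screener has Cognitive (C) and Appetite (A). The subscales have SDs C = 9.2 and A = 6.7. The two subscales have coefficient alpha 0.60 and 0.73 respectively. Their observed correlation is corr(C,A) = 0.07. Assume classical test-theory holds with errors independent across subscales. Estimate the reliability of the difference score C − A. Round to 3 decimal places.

Var(C−A) = 9.2² + 6.7² − 2·9.2·6.7·0.07 = 129.53 − 8.6296 = 120.9.
Under uncorrelated errors the observed covariances equal the true-score covariances, so only the own-variance terms attenuate.
True-score variance = [9.2²·0.60 + 6.7²·0.73] − 8.6296 = 83.5537 − 8.6296 = 74.9241.
Reliability = 74.9241 / 120.9 = 0.620.

0.620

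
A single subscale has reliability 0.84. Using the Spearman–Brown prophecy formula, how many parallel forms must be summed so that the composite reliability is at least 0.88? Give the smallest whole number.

2

k ≥ ρ*(1−ρ₁)/(ρ₁(1−ρ*)) = 0.88·0.16 / (0.84·0.12) = 1.397.
Smallest integer k = 2.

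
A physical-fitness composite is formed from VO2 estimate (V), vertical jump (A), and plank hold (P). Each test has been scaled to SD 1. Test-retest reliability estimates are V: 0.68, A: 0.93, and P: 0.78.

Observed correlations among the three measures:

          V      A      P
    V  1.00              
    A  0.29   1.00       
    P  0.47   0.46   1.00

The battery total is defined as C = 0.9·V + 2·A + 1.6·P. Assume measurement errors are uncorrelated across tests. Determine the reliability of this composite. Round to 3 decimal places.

Var(C) = 0.9² + 2² + 1.6² + 2·[1.8·0.29 + 1.44·0.47 + 3.2·0.46] = 7.37 + 5.3416 = 12.7116.
With uncorrelated errors the cross-covariances are all true-score covariance, so they carry over unchanged; only the diagonal terms shrink to ρᵢσᵢ².
True-score variance = [0.9²·0.68 + 2²·0.93 + 1.6²·0.78] + 5.3416 = 6.2676 + 5.3416 = 11.6092.
Reliability = 11.6092 / 12.7116 = 0.913.

0.913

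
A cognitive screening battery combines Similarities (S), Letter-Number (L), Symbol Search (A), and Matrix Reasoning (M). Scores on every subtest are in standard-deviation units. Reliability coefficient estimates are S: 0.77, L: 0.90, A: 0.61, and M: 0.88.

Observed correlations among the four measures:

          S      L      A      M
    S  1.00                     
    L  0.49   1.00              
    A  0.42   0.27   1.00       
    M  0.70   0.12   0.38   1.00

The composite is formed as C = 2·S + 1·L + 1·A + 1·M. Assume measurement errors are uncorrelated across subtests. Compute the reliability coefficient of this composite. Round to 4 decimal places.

Var(C) = 2² + 1 + 1 + 1 + 2·[2·0.49 + 2·0.42 + 2·0.70 + 0.27 + 0.12 + 0.38] = 7 + 7.98 = 14.98.
With uncorrelated errors the cross-covariances are all true-score covariance, so they carry over unchanged; only the diagonal terms shrink to ρᵢσᵢ².
True-score variance = [2²·0.77 + 0.90 + 0.61 + 0.88] + 7.98 = 5.47 + 7.98 = 13.45.
Reliability = 13.45 / 14.98 = 0.8979.

0.8979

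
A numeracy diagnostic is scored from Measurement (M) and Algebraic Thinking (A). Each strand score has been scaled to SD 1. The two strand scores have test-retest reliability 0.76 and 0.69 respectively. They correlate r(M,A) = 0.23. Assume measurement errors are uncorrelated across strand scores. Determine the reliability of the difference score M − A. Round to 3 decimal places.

0.643

Var(M−A) = 1 + 1 − 2·0.23 = 2 − 0.46 = 1.54.
Under uncorrelated errors the observed covariances equal the true-score covariances, so only the own-variance terms attenuate.
True-score variance = [0.76 + 0.69] − 0.46 = 1.45 − 0.46 = 0.99.
Reliability = 0.99 / 1.54 = 0.643.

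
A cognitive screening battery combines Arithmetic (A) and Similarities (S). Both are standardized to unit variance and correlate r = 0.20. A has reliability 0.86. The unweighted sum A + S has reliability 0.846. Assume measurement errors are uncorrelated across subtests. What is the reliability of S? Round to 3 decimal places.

0.770

Var(A+S) = 2 + 2·0.20 = 2.400.
True-score variance = ρ_A + ρ_S + 2·0.20, so 0.846 = (0.86 + ρ_S + 0.40) / 2.400.
ρ_S = 0.846·2.400 − 0.86 − 0.40 = 0.770.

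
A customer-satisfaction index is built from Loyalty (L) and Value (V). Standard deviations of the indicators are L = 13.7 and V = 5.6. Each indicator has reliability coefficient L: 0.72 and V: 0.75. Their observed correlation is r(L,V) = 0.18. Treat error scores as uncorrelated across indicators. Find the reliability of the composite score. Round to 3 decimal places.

0.755

Var(L+V) = 13.7² + 5.6² + 2·[13.7·5.6·0.18] = 219.05 + 27.6192 = 246.669.
With uncorrelated errors the cross-covariances are all true-score covariance, so they carry over unchanged; only the diagonal terms shrink to ρᵢσᵢ².
True-score variance = [13.7²·0.72 + 5.6²·0.75] + 27.6192 = 158.657 + 27.6192 = 186.276.
Reliability = 186.276 / 246.669 = 0.755.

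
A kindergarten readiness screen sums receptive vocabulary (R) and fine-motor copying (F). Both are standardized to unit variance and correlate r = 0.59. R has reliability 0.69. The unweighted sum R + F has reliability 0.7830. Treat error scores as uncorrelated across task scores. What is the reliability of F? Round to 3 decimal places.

Var(R+F) = 2 + 2·0.59 = 3.180.
True-score variance = ρ_R + ρ_F + 2·0.59, so 0.7830 = (0.69 + ρ_F + 1.18) / 3.180.
ρ_F = 0.7830·3.180 − 0.69 − 1.18 = 0.620.

0.620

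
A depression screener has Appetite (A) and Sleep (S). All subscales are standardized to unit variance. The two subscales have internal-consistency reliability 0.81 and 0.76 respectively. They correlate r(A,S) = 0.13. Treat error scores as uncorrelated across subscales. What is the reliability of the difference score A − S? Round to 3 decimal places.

Var(A−S) = 1 + 1 − 2·0.13 = 2 − 0.26 = 1.74.
With uncorrelated errors the cross-covariances are all true-score covariance, so they carry over unchanged; only the diagonal terms shrink to ρᵢσᵢ².
True-score variance = [0.81 + 0.76] − 0.26 = 1.57 − 0.26 = 1.31.
Reliability = 1.31 / 1.74 = 0.753.

0.753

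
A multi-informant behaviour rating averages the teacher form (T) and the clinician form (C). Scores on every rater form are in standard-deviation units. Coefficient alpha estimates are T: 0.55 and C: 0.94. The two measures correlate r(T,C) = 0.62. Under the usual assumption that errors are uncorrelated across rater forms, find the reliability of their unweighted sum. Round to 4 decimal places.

Var(T+C) = 2 + 2·[0.62] = 2 + 1.24 = 3.24.
Under uncorrelated errors the observed covariances equal the true-score covariances, so only the own-variance terms attenuate.
True-score variance = [0.55 + 0.94] + 1.24 = 1.49 + 1.24 = 2.73.
Reliability = 2.73 / 3.24 = 0.8426.

0.8426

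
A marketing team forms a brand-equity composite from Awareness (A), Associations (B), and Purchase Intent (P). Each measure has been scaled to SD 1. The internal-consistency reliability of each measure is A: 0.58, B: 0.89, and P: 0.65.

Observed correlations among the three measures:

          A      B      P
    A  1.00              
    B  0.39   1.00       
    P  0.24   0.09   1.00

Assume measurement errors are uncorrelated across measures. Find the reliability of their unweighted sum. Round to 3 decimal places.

Var(A+B+P) = 3 + 2·[0.39 + 0.24 + 0.09] = 3 + 1.44 = 4.44.
Under uncorrelated errors the observed covariances equal the true-score covariances, so only the own-variance terms attenuate.
True-score variance = [0.58 + 0.89 + 0.65] + 1.44 = 2.12 + 1.44 = 3.56.
Reliability = 3.56 / 4.44 = 0.802.

0.802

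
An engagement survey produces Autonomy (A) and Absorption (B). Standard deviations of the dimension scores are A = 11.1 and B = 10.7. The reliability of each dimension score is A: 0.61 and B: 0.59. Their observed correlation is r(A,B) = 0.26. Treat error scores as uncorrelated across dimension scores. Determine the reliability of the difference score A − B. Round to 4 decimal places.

Var(A−B) = 11.1² + 10.7² − 2·11.1·10.7·0.26 = 237.7 − 61.7604 = 175.94.
Under uncorrelated errors the observed covariances equal the true-score covariances, so only the own-variance terms attenuate.
True-score variance = [11.1²·0.61 + 10.7²·0.59] − 61.7604 = 142.707 − 61.7604 = 80.9468.
Reliability = 80.9468 / 175.94 = 0.4601.

0.4601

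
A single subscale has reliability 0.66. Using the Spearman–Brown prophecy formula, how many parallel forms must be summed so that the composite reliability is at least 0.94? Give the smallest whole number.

9

k ≥ ρ*(1−ρ₁)/(ρ₁(1−ρ*)) = 0.94·0.34 / (0.66·0.06) = 8.071.
Smallest integer k = 9.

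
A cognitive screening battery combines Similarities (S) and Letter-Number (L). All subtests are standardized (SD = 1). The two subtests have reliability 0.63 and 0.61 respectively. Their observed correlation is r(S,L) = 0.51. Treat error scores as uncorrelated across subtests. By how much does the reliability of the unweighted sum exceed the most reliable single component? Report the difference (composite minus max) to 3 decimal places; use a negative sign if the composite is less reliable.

Var(sum) = 2 + 1.02 = 3.02; true-score variance = 1.24 + 1.02 = 2.26; composite reliability = 0.7483.
Max component reliability = 0.6300.
Difference = 0.7483 − 0.6300 = 0.118.

0.118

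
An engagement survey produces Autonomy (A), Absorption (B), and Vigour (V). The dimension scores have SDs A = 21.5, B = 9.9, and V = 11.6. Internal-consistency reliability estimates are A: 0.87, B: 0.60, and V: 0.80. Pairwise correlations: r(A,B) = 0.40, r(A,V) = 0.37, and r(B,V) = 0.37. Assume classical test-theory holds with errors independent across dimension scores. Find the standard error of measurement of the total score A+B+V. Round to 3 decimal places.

Var(total) = 694.82 + 439.818 = 1134.64.
True-score variance = 568.611 + 439.818 = 1008.43, so reliability = 0.8888.
Error variance = 1134.64 − 1008.43 = 126.208; SEM = √126.208 = 11.234.

11.234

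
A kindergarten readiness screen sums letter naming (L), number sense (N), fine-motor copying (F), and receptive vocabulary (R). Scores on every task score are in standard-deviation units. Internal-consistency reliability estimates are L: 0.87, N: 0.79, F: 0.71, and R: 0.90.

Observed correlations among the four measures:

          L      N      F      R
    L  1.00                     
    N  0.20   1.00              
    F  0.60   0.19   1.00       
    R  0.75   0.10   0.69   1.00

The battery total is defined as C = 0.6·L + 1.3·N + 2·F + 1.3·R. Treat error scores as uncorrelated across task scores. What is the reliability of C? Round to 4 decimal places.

0.8889

Var(C) = 0.6² + 1.3² + 2² + 1.3² + 2·[0.78·0.20 + 1.2·0.60 + 0.78·0.75 + 2.6·0.19 + 1.69·0.10 + 2.6·0.69] = 7.74 + 7.836 = 15.576.
Under uncorrelated errors the observed covariances equal the true-score covariances, so only the own-variance terms attenuate.
True-score variance = [0.6²·0.87 + 1.3²·0.79 + 2²·0.71 + 1.3²·0.90] + 7.836 = 6.0093 + 7.836 = 13.8453.
Reliability = 13.8453 / 15.576 = 0.8889.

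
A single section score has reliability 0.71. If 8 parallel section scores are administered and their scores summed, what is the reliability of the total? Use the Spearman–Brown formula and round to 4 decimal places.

0.9514

ρ_k = kρ / (1 + (k−1)ρ) = 8·0.71 / (1 + 7·0.71) = 5.680 / 5.970 = 0.9514.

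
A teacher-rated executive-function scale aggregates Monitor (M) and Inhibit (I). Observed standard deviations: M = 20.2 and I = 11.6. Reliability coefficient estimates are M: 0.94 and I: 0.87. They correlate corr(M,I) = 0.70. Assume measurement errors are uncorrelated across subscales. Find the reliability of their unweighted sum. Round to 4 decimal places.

0.9518

Var(M+I) = 20.2² + 11.6² + 2·[20.2·11.6·0.70] = 542.6 + 328.048 = 870.648.
With uncorrelated errors the cross-covariances are all true-score covariance, so they carry over unchanged; only the diagonal terms shrink to ρᵢσᵢ².
True-score variance = [20.2²·0.94 + 11.6²·0.87] + 328.048 = 500.625 + 328.048 = 828.673.
Reliability = 828.673 / 870.648 = 0.9518.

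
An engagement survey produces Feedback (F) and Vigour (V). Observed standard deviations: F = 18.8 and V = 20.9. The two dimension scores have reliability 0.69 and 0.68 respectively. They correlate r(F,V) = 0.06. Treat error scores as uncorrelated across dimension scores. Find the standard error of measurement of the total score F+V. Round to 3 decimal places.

Var(total) = 790.25 + 47.1504 = 837.4.
True-score variance = 540.904 + 47.1504 = 588.055, so reliability = 0.7022.
Error variance = 837.4 − 588.055 = 249.346; SEM = √249.346 = 15.791.

15.791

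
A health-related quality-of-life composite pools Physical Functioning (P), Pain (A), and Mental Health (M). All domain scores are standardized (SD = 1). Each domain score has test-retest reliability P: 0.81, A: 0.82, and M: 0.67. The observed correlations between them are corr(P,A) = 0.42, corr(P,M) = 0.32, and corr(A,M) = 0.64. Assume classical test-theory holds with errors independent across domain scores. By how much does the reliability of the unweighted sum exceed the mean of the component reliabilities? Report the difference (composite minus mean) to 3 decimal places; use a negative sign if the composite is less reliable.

Var(sum) = 3 + 2.76 = 5.76; true-score variance = 2.3 + 2.76 = 5.06; composite reliability = 0.8785.
Mean component reliability = 0.7667.
Difference = 0.8785 − 0.7667 = 0.112.

0.112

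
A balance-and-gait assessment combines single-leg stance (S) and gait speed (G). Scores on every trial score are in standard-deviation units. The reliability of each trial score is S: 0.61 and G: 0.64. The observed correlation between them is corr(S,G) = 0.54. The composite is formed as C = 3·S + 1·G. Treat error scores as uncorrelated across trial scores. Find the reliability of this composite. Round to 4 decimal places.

Var(C) = 3² + 1 + 2·[3·0.54] = 10 + 3.24 = 13.24.
With uncorrelated errors the cross-covariances are all true-score covariance, so they carry over unchanged; only the diagonal terms shrink to ρᵢσᵢ².
True-score variance = [3²·0.61 + 0.64] + 3.24 = 6.13 + 3.24 = 9.37.
Reliability = 9.37 / 13.24 = 0.7077.

0.7077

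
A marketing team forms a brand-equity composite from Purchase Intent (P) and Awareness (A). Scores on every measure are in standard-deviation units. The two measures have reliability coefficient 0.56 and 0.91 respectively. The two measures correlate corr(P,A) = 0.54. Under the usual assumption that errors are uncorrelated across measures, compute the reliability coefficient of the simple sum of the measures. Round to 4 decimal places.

0.8279

Var(P+A) = 2 + 2·[0.54] = 2 + 1.08 = 3.08.
With uncorrelated errors the cross-covariances are all true-score covariance, so they carry over unchanged; only the diagonal terms shrink to ρᵢσᵢ².
True-score variance = [0.56 + 0.91] + 1.08 = 1.47 + 1.08 = 2.55.
Reliability = 2.55 / 3.08 = 0.8279.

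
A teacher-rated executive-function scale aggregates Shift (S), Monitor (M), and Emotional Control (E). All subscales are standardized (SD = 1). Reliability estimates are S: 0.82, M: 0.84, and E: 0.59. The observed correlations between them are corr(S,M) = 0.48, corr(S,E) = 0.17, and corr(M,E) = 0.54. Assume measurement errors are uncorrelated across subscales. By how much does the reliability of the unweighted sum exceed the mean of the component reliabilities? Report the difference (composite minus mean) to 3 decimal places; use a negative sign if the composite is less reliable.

0.111

Var(sum) = 3 + 2.38 = 5.38; true-score variance = 2.25 + 2.38 = 4.63; composite reliability = 0.8606.
Mean component reliability = 0.7500.
Difference = 0.8606 − 0.7500 = 0.111.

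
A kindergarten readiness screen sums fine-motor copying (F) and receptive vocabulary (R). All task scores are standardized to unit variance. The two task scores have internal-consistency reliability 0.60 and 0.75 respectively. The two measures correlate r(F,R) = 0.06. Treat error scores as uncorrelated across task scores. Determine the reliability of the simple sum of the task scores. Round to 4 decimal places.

Var(F+R) = 2 + 2·[0.06] = 2 + 0.12 = 2.12.
With uncorrelated errors the cross-covariances are all true-score covariance, so they carry over unchanged; only the diagonal terms shrink to ρᵢσᵢ².
True-score variance = [0.60 + 0.75] + 0.12 = 1.35 + 0.12 = 1.47.
Reliability = 1.47 / 2.12 = 0.6934.

0.6934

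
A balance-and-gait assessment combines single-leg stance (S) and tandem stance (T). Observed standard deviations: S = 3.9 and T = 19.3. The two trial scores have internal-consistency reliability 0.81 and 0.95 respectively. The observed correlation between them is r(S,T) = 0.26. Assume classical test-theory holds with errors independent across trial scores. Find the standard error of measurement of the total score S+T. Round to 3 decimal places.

Var(total) = 387.7 + 39.1404 = 426.84.
True-score variance = 366.186 + 39.1404 = 405.326, so reliability = 0.9496.
Error variance = 426.84 − 405.326 = 21.5144; SEM = √21.5144 = 4.638.

4.638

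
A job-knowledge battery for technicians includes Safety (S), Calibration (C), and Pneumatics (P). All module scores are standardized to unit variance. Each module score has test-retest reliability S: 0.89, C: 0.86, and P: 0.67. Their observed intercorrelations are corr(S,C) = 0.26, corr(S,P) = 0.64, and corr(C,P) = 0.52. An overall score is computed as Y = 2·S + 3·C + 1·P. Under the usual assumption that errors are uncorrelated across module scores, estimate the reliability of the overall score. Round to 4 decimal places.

0.9110

Var(Y) = 2² + 3² + 1 + 2·[6·0.26 + 2·0.64 + 3·0.52] = 14 + 8.8 = 22.8.
Because errors are independent across components, Cov(Tᵢ,Tⱼ) = Cov(Xᵢ,Xⱼ); the off-diagonal part of the true-score variance is the same as above.
True-score variance = [2²·0.89 + 3²·0.86 + 0.67] + 8.8 = 11.97 + 8.8 = 20.77.
Reliability = 20.77 / 22.8 = 0.9110.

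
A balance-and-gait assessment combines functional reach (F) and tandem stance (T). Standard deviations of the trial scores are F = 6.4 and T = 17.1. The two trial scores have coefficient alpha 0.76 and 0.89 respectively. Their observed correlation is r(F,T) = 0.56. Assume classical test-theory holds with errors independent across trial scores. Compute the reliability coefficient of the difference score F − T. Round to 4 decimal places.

0.8008

Var(F−T) = 6.4² + 17.1² − 2·6.4·17.1·0.56 = 333.37 − 122.573 = 210.797.
With uncorrelated errors the cross-covariances are all true-score covariance, so they carry over unchanged; only the diagonal terms shrink to ρᵢσᵢ².
True-score variance = [6.4²·0.76 + 17.1²·0.89] − 122.573 = 291.375 − 122.573 = 168.802.
Reliability = 168.802 / 210.797 = 0.8008.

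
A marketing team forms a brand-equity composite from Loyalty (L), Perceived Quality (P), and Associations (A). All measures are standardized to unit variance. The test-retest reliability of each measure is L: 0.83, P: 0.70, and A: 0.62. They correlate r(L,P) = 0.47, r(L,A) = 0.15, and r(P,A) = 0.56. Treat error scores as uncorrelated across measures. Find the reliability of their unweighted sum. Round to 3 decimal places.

0.841

Var(L+P+A) = 3 + 2·[0.47 + 0.15 + 0.56] = 3 + 2.36 = 5.36.
Because errors are independent across components, Cov(Tᵢ,Tⱼ) = Cov(Xᵢ,Xⱼ); the off-diagonal part of the true-score variance is the same as above.
True-score variance = [0.83 + 0.70 + 0.62] + 2.36 = 2.15 + 2.36 = 4.51.
Reliability = 4.51 / 5.36 = 0.841.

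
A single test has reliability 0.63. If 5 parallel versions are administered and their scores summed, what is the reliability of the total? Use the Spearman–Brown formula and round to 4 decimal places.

0.8949

ρ_k = kρ / (1 + (k−1)ρ) = 5·0.63 / (1 + 4·0.63) = 3.150 / 3.520 = 0.8949.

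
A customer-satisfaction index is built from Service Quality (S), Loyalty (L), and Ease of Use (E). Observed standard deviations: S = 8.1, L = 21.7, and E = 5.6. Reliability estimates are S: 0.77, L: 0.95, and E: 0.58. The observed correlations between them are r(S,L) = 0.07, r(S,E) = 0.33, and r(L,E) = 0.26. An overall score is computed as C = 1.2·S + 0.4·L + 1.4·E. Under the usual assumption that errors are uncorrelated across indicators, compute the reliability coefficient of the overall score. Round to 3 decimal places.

0.844

Var(C) = 1.2²·8.1² + 0.4²·21.7² + 1.4²·5.6² + 2·[0.48·8.1·21.7·0.07 + 1.68·8.1·5.6·0.33 + 0.56·21.7·5.6·0.26] = 231.286 + 97.4935 = 328.78.
Under uncorrelated errors the observed covariances equal the true-score covariances, so only the own-variance terms attenuate.
True-score variance = [1.2²·8.1²·0.77 + 0.4²·21.7²·0.95 + 1.4²·5.6²·0.58] + 97.4935 = 179.974 + 97.4935 = 277.467.
Reliability = 277.467 / 328.78 = 0.844.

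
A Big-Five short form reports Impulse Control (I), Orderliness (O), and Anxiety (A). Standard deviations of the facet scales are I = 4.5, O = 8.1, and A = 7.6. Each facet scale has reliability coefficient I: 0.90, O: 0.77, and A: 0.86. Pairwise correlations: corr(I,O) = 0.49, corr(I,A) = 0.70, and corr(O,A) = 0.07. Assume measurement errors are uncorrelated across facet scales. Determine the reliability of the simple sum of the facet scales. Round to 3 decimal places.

0.893

Var(I+O+A) = 4.5² + 8.1² + 7.6² + 2·[4.5·8.1·0.49 + 4.5·7.6·0.70 + 8.1·7.6·0.07] = 143.62 + 92.2194 = 235.839.
With uncorrelated errors the cross-covariances are all true-score covariance, so they carry over unchanged; only the diagonal terms shrink to ρᵢσᵢ².
True-score variance = [4.5²·0.90 + 8.1²·0.77 + 7.6²·0.86] + 92.2194 = 118.418 + 92.2194 = 210.638.
Reliability = 210.638 / 235.839 = 0.893.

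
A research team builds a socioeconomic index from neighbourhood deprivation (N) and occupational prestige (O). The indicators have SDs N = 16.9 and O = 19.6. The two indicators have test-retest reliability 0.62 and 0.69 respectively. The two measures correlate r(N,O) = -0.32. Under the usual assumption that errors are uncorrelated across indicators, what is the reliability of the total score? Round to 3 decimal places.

0.503

Var(N+O) = 16.9² + 19.6² + 2·[16.9·19.6·(-0.32)] = 669.77 − 211.994 = 457.776.
Under uncorrelated errors the observed covariances equal the true-score covariances, so only the own-variance terms attenuate.
True-score variance = [16.9²·0.62 + 19.6²·0.69] − 211.994 = 442.149 − 211.994 = 230.155.
Reliability = 230.155 / 457.776 = 0.503.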